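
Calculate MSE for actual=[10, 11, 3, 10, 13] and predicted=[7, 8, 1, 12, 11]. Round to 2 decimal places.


Differences: [3, 3, 2, -2, 2]
Squared errors: [9, 9, 4, 4, 4]
Sum of squared errors = 30
MSE = 30 / 5 = 6.00

6.00


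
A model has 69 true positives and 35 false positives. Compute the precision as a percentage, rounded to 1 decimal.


Precision = TP / (TP + FP) * 100
= 69 / (69 + 35)
= 69 / 104
= 0.6635
= 66.3%

66.3


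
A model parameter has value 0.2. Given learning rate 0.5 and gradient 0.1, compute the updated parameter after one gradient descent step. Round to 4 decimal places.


w_new = w_old - lr * gradient
= 0.2 - 0.5 * 0.1
= 0.2 - (0.05)
= 0.1500

0.1500


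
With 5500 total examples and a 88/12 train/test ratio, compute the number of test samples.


Train samples = 5500 * 88% = 4840
Test samples = 5500 - 4840
= 660

660


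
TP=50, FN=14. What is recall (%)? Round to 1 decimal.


Recall = TP / (TP + FN) * 100
= 50 / (50 + 14)
= 50 / 64
= 0.7812
= 78.1%

78.1


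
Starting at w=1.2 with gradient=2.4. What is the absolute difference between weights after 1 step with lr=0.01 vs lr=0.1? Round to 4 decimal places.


With lr=0.01: w_new = 1.2 - 0.01 * 2.4 = 1.176
With lr=0.1: w_new = 1.2 - 0.1 * 2.4 = 0.96
Absolute difference = |1.176 - 0.96|
= 0.2160

0.2160


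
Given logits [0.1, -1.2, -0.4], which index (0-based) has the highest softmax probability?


Softmax is a monotonic transformation, so it preserves the argmax.
We need to find the index of the maximum logit.
Index 0: 0.1
Index 1: -1.2
Index 2: -0.4
Maximum logit = 0.1 at index 0

0


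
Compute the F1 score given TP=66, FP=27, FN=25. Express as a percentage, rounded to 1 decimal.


Precision = TP / (TP + FP) = 66 / 93 = 0.7097
Recall = TP / (TP + FN) = 66 / 91 = 0.7253
F1 = 2 * P * R / (P + R)
= 2 * 0.7097 * 0.7253 / (0.7097 + 0.7253)
= 1.0294 / 1.435
= 0.7174
As percentage: 71.7%

71.7


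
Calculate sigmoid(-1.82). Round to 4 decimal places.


sigmoid(z) = 1 / (1 + exp(-z))
exp(-(-1.82)) = exp(1.82) = 6.1719
1 + 6.1719 = 7.1719
1 / 7.1719 = 0.1394

0.1394


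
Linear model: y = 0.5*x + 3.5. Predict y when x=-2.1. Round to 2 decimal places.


y = 0.5 * -2.1 + (3.5)
= -1.05 + (3.5)
= 2.45

2.45


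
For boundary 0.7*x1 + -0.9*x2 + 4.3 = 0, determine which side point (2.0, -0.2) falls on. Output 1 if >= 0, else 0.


Compute 0.7 * 2.0 + -0.9 * -0.2 + 4.3
= 1.4 + 0.18 + 4.3
= 5.88
Since 5.88 >= 0, the point is on the positive side.

1


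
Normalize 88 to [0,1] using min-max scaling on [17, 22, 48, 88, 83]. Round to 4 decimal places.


Min = 17, Max = 88
Range = 88 - 17 = 71
Scaled = (x - min) / (max - min)
= (88 - 17) / 71
= 71 / 71
= 1.0000

1.0000


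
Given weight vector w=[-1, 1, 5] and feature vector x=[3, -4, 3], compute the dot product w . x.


Element-wise products:
-1 * 3 = -3
1 * -4 = -4
5 * 3 = 15
Sum = -3 + -4 + 15
= 8

8


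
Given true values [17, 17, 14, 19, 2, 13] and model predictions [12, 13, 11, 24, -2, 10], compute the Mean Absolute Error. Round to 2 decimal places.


Absolute errors: [5, 4, 3, 5, 4, 3]
Sum of absolute errors = 24
MAE = 24 / 6 = 4.00

4.00


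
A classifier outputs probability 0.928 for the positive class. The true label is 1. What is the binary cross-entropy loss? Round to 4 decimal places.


For y=1: Loss = -log(p)
= -log(0.928)
= -(-0.0747)
= 0.0747

0.0747


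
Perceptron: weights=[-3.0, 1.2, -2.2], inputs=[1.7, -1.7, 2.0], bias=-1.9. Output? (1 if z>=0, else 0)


z = w . x + b
= -3.0*1.7 + 1.2*-1.7 + -2.2*2.0 + -1.9
= -5.1 + -2.04 + -4.4 + -1.9
= -11.54 + -1.9
= -13.44
Since z = -13.44 < 0, output = 0

0


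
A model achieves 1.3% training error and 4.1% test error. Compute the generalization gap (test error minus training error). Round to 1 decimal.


Generalization gap = test_error - train_error
= 4.1 - 1.3
= 2.8%
A moderate gap.

2.8


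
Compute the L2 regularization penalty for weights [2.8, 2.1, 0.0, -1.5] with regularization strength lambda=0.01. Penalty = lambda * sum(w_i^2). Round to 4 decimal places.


Squaring each weight:
2.8^2 = 7.84
2.1^2 = 4.41
0.0^2 = 0.0
(-1.5)^2 = 2.25
Sum of squares = 14.5
Penalty = 0.01 * 14.5 = 0.1450

0.1450


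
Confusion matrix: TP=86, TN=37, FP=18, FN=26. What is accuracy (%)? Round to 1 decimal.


Accuracy = (TP + TN) / (TP + TN + FP + FN) * 100
= (86 + 37) / (86 + 37 + 18 + 26)
= 123 / 167
= 0.7365
= 73.7%

73.7


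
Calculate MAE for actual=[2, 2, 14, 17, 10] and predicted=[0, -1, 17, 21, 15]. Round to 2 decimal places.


Absolute errors: [2, 3, 3, 4, 5]
Sum of absolute errors = 17
MAE = 17 / 5 = 3.40

3.40


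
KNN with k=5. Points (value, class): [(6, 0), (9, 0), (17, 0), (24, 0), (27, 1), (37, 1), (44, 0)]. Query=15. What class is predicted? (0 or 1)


Distances from query 15:
Point 17 (class 0): distance = 2
Point 9 (class 0): distance = 6
Point 6 (class 0): distance = 9
Point 24 (class 0): distance = 9
Point 27 (class 1): distance = 12
K=5 nearest neighbors: classes = [0, 0, 0, 0, 1]
Votes for class 1: 1 / 5
Majority vote => class 0

0


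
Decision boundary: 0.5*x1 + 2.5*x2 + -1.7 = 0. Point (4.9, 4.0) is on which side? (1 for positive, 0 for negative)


Compute 0.5 * 4.9 + 2.5 * 4.0 + -1.7
= 2.45 + 10.0 + -1.7
= 10.75
Since 10.75 >= 0, the point is on the positive side.

1


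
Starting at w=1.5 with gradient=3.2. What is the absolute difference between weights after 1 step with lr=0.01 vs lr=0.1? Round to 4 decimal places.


With lr=0.01: w_new = 1.5 - 0.01 * 3.2 = 1.468
With lr=0.1: w_new = 1.5 - 0.1 * 3.2 = 1.18
Absolute difference = |1.468 - 1.18|
= 0.2880

0.2880


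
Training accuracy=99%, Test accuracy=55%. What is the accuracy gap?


Gap = train_accuracy - test_accuracy
= 99 - 55
= 44%
This large gap strongly indicates overfitting.

44


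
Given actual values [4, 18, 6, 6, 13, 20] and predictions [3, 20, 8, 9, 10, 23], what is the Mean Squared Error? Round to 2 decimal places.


Differences: [1, -2, -2, -3, 3, -3]
Squared errors: [1, 4, 4, 9, 9, 9]
Sum of squared errors = 36
MSE = 36 / 6 = 6.00

6.00


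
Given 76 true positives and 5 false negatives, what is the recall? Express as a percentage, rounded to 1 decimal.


Recall = TP / (TP + FN) * 100
= 76 / (76 + 5)
= 76 / 81
= 0.9383
= 93.8%

93.8


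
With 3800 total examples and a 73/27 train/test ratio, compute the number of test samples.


Train samples = 3800 * 73% = 2774
Test samples = 3800 - 2774
= 1026

1026


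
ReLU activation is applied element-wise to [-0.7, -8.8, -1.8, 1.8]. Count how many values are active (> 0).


ReLU(x) = max(0, x) for each element:
ReLU(-0.7) = 0
ReLU(-8.8) = 0
ReLU(-1.8) = 0
ReLU(1.8) = 1.8
Active neurons (>0): 1

1


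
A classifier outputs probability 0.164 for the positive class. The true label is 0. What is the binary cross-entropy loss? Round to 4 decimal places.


For y=0: Loss = -log(1-p)
= -log(1 - 0.164)
= -log(0.836)
= -(-0.1791)
= 0.1791

0.1791


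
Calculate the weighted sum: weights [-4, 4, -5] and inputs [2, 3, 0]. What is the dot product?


Element-wise products:
-4 * 2 = -8
4 * 3 = 12
-5 * 0 = 0
Sum = -8 + 12 + 0
= 4

4


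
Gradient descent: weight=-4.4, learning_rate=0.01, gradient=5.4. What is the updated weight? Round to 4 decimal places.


w_new = w_old - lr * gradient
= -4.4 - 0.01 * 5.4
= -4.4 - (0.054)
= -4.4540

-4.4540


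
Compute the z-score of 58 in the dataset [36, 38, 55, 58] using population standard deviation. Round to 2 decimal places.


Mean = (36 + 38 + 55 + 58) / 4 = 46.75
Variance = sum((x_i - mean)^2) / n = 96.6875
Std = sqrt(96.6875) = 9.833
Z = (x - mean) / std
= (58 - 46.75) / 9.833
= 11.25 / 9.833
= 1.14

1.14


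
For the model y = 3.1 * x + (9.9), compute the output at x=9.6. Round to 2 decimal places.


y = 3.1 * 9.6 + (9.9)
= 29.76 + (9.9)
= 39.66

39.66


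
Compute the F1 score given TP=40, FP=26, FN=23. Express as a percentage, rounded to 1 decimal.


Precision = TP / (TP + FP) = 40 / 66 = 0.6061
Recall = TP / (TP + FN) = 40 / 63 = 0.6349
F1 = 2 * P * R / (P + R)
= 2 * 0.6061 * 0.6349 / (0.6061 + 0.6349)
= 0.7696 / 1.241
= 0.6202
As percentage: 62.0%

62.0


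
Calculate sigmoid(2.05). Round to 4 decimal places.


sigmoid(z) = 1 / (1 + exp(-z))
exp(-(2.05)) = exp(-2.05) = 0.1287
1 + 0.1287 = 1.1287
1 / 1.1287 = 0.8859

0.8859


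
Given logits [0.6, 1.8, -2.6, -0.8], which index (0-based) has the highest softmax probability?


Softmax is a monotonic transformation, so it preserves the argmax.
We need to find the index of the maximum logit.
Index 0: 0.6
Index 1: 1.8
Index 2: -2.6
Index 3: -0.8
Maximum logit = 1.8 at index 1

1


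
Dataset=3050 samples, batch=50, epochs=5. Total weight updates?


Iterations per epoch = 3050 / 50 = 61
Total updates = iterations_per_epoch * epochs
= 61 * 5
= 305

305


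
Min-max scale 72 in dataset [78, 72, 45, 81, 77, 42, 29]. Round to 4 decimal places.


Min = 29, Max = 81
Range = 81 - 29 = 52
Scaled = (x - min) / (max - min)
= (72 - 29) / 52
= 43 / 52
= 0.8269

0.8269


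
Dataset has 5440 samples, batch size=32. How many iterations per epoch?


Iterations per epoch = dataset_size / batch_size
= 5440 / 32
= 170

170


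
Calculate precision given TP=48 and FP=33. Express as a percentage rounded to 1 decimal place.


Precision = TP / (TP + FP) * 100
= 48 / (48 + 33)
= 48 / 81
= 0.5926
= 59.3%

59.3


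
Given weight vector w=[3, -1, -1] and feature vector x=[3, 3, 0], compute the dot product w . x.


Element-wise products:
3 * 3 = 9
-1 * 3 = -3
-1 * 0 = 0
Sum = 9 + -3 + 0
= 6

6


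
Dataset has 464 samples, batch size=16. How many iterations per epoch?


Iterations per epoch = dataset_size / batch_size
= 464 / 16
= 29

29


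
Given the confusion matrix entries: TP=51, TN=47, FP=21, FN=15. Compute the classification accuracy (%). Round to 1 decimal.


Accuracy = (TP + TN) / (TP + TN + FP + FN) * 100
= (51 + 47) / (51 + 47 + 21 + 15)
= 98 / 134
= 0.7313
= 73.1%

73.1


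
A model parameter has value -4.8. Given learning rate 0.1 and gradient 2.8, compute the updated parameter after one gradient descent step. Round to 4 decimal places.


w_new = w_old - lr * gradient
= -4.8 - 0.1 * 2.8
= -4.8 - (0.28)
= -5.0800

-5.0800


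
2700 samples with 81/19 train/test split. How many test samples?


Train samples = 2700 * 81% = 2187
Test samples = 2700 - 2187
= 513

513


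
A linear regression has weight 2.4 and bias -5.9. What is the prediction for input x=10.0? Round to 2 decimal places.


y = 2.4 * 10.0 + (-5.9)
= 24.0 + (-5.9)
= 18.10

18.10


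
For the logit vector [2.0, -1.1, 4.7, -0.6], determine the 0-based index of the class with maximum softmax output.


Softmax is a monotonic transformation, so it preserves the argmax.
We need to find the index of the maximum logit.
Index 0: 2.0
Index 1: -1.1
Index 2: 4.7
Index 3: -0.6
Maximum logit = 4.7 at index 2

2


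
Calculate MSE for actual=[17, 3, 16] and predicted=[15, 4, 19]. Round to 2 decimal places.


Differences: [2, -1, -3]
Squared errors: [4, 1, 9]
Sum of squared errors = 14
MSE = 14 / 3 = 4.67

4.67


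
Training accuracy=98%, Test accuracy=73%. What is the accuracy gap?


Gap = train_accuracy - test_accuracy
= 98 - 73
= 25%
This large gap strongly indicates overfitting.

25


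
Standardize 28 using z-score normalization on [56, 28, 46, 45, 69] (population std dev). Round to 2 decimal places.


Mean = (56 + 28 + 46 + 45 + 69) / 5 = 48.8
Variance = sum((x_i - mean)^2) / n = 182.96
Std = sqrt(182.96) = 13.5263
Z = (x - mean) / std
= (28 - 48.8) / 13.5263
= -20.8 / 13.5263
= -1.54

-1.54


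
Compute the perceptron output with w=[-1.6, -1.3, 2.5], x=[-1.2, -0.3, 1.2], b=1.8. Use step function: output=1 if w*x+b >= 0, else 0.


z = w . x + b
= -1.6*-1.2 + -1.3*-0.3 + 2.5*1.2 + 1.8
= 1.92 + 0.39 + 3.0 + 1.8
= 5.31 + 1.8
= 7.11
Since z = 7.11 >= 0, output = 1

1


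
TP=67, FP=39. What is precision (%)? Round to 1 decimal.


Precision = TP / (TP + FP) * 100
= 67 / (67 + 39)
= 67 / 106
= 0.6321
= 63.2%

63.2


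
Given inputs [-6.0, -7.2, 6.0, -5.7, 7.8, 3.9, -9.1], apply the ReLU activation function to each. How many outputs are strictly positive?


ReLU(x) = max(0, x) for each element:
ReLU(-6.0) = 0
ReLU(-7.2) = 0
ReLU(6.0) = 6.0
ReLU(-5.7) = 0
ReLU(7.8) = 7.8
ReLU(3.9) = 3.9
ReLU(-9.1) = 0
Active neurons (>0): 3

3


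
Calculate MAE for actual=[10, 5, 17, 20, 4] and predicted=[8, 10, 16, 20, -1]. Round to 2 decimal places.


Absolute errors: [2, 5, 1, 0, 5]
Sum of absolute errors = 13
MAE = 13 / 5 = 2.60

2.60


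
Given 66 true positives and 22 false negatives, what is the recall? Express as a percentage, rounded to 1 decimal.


Recall = TP / (TP + FN) * 100
= 66 / (66 + 22)
= 66 / 88
= 0.75
= 75.0%

75.0


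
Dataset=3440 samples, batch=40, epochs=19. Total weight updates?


Iterations per epoch = 3440 / 40 = 86
Total updates = iterations_per_epoch * epochs
= 86 * 19
= 1634

1634


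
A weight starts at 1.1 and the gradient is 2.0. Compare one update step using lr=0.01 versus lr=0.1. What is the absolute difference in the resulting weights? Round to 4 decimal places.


With lr=0.01: w_new = 1.1 - 0.01 * 2.0 = 1.08
With lr=0.1: w_new = 1.1 - 0.1 * 2.0 = 0.9
Absolute difference = |1.08 - 0.9|
= 0.1800

0.1800


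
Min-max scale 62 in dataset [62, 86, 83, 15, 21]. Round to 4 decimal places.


Min = 15, Max = 86
Range = 86 - 15 = 71
Scaled = (x - min) / (max - min)
= (62 - 15) / 71
= 47 / 71
= 0.6620

0.6620


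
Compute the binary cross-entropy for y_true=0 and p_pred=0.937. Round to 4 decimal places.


For y=0: Loss = -log(1-p)
= -log(1 - 0.937)
= -log(0.063)
= -(-2.7646)
= 2.7646

2.7646


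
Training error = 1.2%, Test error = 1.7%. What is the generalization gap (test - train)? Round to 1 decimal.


Generalization gap = test_error - train_error
= 1.7 - 1.2
= 0.5%
A small gap suggests good generalization.

0.5


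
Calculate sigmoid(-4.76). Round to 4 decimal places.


sigmoid(z) = 1 / (1 + exp(-z))
exp(-(-4.76)) = exp(4.76) = 116.7459
1 + 116.7459 = 117.7459
1 / 117.7459 = 0.0085

0.0085


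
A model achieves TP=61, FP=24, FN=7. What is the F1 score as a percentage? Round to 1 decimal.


Precision = TP / (TP + FP) = 61 / 85 = 0.7176
Recall = TP / (TP + FN) = 61 / 68 = 0.8971
F1 = 2 * P * R / (P + R)
= 2 * 0.7176 * 0.8971 / (0.7176 + 0.8971)
= 1.2875 / 1.6147
= 0.7974
As percentage: 79.7%

79.7


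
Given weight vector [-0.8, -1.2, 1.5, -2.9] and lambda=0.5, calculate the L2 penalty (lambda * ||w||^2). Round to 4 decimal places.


Squaring each weight:
(-0.8)^2 = 0.64
(-1.2)^2 = 1.44
1.5^2 = 2.25
(-2.9)^2 = 8.41
Sum of squares = 12.74
Penalty = 0.5 * 12.74 = 6.3700

6.3700


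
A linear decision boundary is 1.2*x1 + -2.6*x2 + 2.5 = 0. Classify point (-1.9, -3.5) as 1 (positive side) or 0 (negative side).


Compute 1.2 * -1.9 + -2.6 * -3.5 + 2.5
= -2.28 + 9.1 + 2.5
= 9.32
Since 9.32 >= 0, the point is on the positive side.

1


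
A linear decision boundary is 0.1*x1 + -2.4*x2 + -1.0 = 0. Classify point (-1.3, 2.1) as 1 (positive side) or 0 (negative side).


Compute 0.1 * -1.3 + -2.4 * 2.1 + -1.0
= -0.13 + -5.04 + -1.0
= -6.17
Since -6.17 < 0, the point is on the negative side.

0


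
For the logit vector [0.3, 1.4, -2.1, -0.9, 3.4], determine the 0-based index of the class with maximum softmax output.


Softmax is a monotonic transformation, so it preserves the argmax.
We need to find the index of the maximum logit.
Index 0: 0.3
Index 1: 1.4
Index 2: -2.1
Index 3: -0.9
Index 4: 3.4
Maximum logit = 3.4 at index 4

4


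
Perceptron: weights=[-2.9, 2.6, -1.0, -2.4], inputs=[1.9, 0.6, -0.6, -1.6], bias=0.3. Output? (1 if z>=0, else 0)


z = w . x + b
= -2.9*1.9 + 2.6*0.6 + -1.0*-0.6 + -2.4*-1.6 + 0.3
= -5.51 + 1.56 + 0.6 + 3.84 + 0.3
= 0.49 + 0.3
= 0.79
Since z = 0.79 >= 0, output = 1

1


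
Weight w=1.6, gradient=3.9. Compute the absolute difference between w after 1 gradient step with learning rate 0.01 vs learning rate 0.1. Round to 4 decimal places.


With lr=0.01: w_new = 1.6 - 0.01 * 3.9 = 1.561
With lr=0.1: w_new = 1.6 - 0.1 * 3.9 = 1.21
Absolute difference = |1.561 - 1.21|
= 0.3510

0.3510


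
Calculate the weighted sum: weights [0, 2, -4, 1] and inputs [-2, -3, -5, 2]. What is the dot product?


Element-wise products:
0 * -2 = 0
2 * -3 = -6
-4 * -5 = 20
1 * 2 = 2
Sum = 0 + -6 + 20 + 2
= 16

16


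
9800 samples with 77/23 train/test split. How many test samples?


Train samples = 9800 * 77% = 7546
Test samples = 9800 - 7546
= 2254

2254


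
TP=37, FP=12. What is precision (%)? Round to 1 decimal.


Precision = TP / (TP + FP) * 100
= 37 / (37 + 12)
= 37 / 49
= 0.7551
= 75.5%

75.5


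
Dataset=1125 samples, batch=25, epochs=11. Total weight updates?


Iterations per epoch = 1125 / 25 = 45
Total updates = iterations_per_epoch * epochs
= 45 * 11
= 495

495


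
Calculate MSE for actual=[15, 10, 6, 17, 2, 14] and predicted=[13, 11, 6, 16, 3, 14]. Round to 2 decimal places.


Differences: [2, -1, 0, 1, -1, 0]
Squared errors: [4, 1, 0, 1, 1, 0]
Sum of squared errors = 7
MSE = 7 / 6 = 1.17

1.17


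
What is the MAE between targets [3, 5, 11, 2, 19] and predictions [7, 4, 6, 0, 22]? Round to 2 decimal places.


Absolute errors: [4, 1, 5, 2, 3]
Sum of absolute errors = 15
MAE = 15 / 5 = 3.00

3.00


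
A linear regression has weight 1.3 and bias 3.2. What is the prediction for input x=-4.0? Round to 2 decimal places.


y = 1.3 * -4.0 + (3.2)
= -5.2 + (3.2)
= -2.00

-2.00


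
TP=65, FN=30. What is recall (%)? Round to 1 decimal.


Recall = TP / (TP + FN) * 100
= 65 / (65 + 30)
= 65 / 95
= 0.6842
= 68.4%

68.4


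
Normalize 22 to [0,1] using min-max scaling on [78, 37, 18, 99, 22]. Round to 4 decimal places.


Min = 18, Max = 99
Range = 99 - 18 = 81
Scaled = (x - min) / (max - min)
= (22 - 18) / 81
= 4 / 81
= 0.0494

0.0494


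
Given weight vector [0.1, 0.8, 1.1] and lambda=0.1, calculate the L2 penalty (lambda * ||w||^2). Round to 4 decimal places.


Squaring each weight:
0.1^2 = 0.01
0.8^2 = 0.64
1.1^2 = 1.21
Sum of squares = 1.86
Penalty = 0.1 * 1.86 = 0.1860

0.1860


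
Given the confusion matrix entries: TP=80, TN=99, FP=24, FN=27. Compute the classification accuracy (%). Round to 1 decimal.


Accuracy = (TP + TN) / (TP + TN + FP + FN) * 100
= (80 + 99) / (80 + 99 + 24 + 27)
= 179 / 230
= 0.7783
= 77.8%

77.8


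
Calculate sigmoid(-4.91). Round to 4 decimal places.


sigmoid(z) = 1 / (1 + exp(-z))
exp(-(-4.91)) = exp(4.91) = 135.6394
1 + 135.6394 = 136.6394
1 / 136.6394 = 0.0073

0.0073


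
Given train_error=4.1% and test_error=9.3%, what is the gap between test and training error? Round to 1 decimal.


Generalization gap = test_error - train_error
= 9.3 - 4.1
= 5.2%
A moderate gap.

5.2


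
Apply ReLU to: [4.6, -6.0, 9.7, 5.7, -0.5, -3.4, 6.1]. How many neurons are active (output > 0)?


ReLU(x) = max(0, x) for each element:
ReLU(4.6) = 4.6
ReLU(-6.0) = 0
ReLU(9.7) = 9.7
ReLU(5.7) = 5.7
ReLU(-0.5) = 0
ReLU(-3.4) = 0
ReLU(6.1) = 6.1
Active neurons (>0): 4

4


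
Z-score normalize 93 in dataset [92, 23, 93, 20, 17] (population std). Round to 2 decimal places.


Mean = (92 + 23 + 93 + 20 + 17) / 5 = 49.0
Variance = sum((x_i - mean)^2) / n = 1265.2
Std = sqrt(1265.2) = 35.5696
Z = (x - mean) / std
= (93 - 49.0) / 35.5696
= 44.0 / 35.5696
= 1.24

1.24


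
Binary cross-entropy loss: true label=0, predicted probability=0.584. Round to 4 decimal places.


For y=0: Loss = -log(1-p)
= -log(1 - 0.584)
= -log(0.416)
= -(-0.8771)
= 0.8771

0.8771


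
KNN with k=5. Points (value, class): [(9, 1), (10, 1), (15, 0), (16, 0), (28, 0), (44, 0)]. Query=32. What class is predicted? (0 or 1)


Distances from query 32:
Point 28 (class 0): distance = 4
Point 44 (class 0): distance = 12
Point 16 (class 0): distance = 16
Point 15 (class 0): distance = 17
Point 10 (class 1): distance = 22
K=5 nearest neighbors: classes = [0, 0, 0, 0, 1]
Votes for class 1: 1 / 5
Majority vote => class 0

0


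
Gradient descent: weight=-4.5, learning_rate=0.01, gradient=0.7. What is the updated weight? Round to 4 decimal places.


w_new = w_old - lr * gradient
= -4.5 - 0.01 * 0.7
= -4.5 - (0.007)
= -4.5070

-4.5070


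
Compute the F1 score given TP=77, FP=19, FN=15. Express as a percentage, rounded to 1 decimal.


Precision = TP / (TP + FP) = 77 / 96 = 0.8021
Recall = TP / (TP + FN) = 77 / 92 = 0.837
F1 = 2 * P * R / (P + R)
= 2 * 0.8021 * 0.837 / (0.8021 + 0.837)
= 1.3426 / 1.639
= 0.8191
As percentage: 81.9%

81.9


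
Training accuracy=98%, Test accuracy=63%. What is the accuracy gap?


Gap = train_accuracy - test_accuracy
= 98 - 63
= 35%
This large gap strongly indicates overfitting.

35


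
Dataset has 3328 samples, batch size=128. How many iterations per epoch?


Iterations per epoch = dataset_size / batch_size
= 3328 / 128
= 26

26


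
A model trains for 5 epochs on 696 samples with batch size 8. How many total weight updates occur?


Iterations per epoch = 696 / 8 = 87
Total updates = iterations_per_epoch * epochs
= 87 * 5
= 435

435


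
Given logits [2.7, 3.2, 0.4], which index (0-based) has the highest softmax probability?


Softmax is a monotonic transformation, so it preserves the argmax.
We need to find the index of the maximum logit.
Index 0: 2.7
Index 1: 3.2
Index 2: 0.4
Maximum logit = 3.2 at index 1

1


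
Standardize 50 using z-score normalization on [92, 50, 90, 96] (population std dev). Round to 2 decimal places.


Mean = (92 + 50 + 90 + 96) / 4 = 82.0
Variance = sum((x_i - mean)^2) / n = 346.0
Std = sqrt(346.0) = 18.6011
Z = (x - mean) / std
= (50 - 82.0) / 18.6011
= -32.0 / 18.6011
= -1.72

-1.72


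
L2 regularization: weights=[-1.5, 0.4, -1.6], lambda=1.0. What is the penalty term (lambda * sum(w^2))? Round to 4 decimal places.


Squaring each weight:
(-1.5)^2 = 2.25
0.4^2 = 0.16
(-1.6)^2 = 2.56
Sum of squares = 4.97
Penalty = 1.0 * 4.97 = 4.9700

4.9700


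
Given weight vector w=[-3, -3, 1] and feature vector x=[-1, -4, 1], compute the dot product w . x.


Element-wise products:
-3 * -1 = 3
-3 * -4 = 12
1 * 1 = 1
Sum = 3 + 12 + 1
= 16

16


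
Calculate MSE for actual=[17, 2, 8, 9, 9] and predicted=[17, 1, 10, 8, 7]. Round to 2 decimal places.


Differences: [0, 1, -2, 1, 2]
Squared errors: [0, 1, 4, 1, 4]
Sum of squared errors = 10
MSE = 10 / 5 = 2.00

2.00


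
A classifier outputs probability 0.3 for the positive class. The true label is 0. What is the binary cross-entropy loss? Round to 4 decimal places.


For y=0: Loss = -log(1-p)
= -log(1 - 0.3)
= -log(0.7)
= -(-0.3567)
= 0.3567

0.3567


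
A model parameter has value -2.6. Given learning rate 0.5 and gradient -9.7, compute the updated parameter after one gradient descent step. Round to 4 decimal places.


w_new = w_old - lr * gradient
= -2.6 - 0.5 * -9.7
= -2.6 - (-4.85)
= 2.2500

2.2500


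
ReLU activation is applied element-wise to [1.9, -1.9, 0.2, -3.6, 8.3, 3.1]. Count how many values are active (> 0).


ReLU(x) = max(0, x) for each element:
ReLU(1.9) = 1.9
ReLU(-1.9) = 0
ReLU(0.2) = 0.2
ReLU(-3.6) = 0
ReLU(8.3) = 8.3
ReLU(3.1) = 3.1
Active neurons (>0): 4

4


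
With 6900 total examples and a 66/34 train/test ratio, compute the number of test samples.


Train samples = 6900 * 66% = 4554
Test samples = 6900 - 4554
= 2346

2346


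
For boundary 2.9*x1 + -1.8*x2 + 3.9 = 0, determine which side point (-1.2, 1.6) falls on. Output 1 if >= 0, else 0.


Compute 2.9 * -1.2 + -1.8 * 1.6 + 3.9
= -3.48 + -2.88 + 3.9
= -2.46
Since -2.46 < 0, the point is on the negative side.

0


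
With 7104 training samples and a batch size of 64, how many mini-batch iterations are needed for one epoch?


Iterations per epoch = dataset_size / batch_size
= 7104 / 64
= 111

111


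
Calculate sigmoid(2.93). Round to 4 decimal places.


sigmoid(z) = 1 / (1 + exp(-z))
exp(-(2.93)) = exp(-2.93) = 0.0534
1 + 0.0534 = 1.0534
1 / 1.0534 = 0.9493

0.9493


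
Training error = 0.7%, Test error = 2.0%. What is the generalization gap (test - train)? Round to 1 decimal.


Generalization gap = test_error - train_error
= 2.0 - 0.7
= 1.3%
A small gap suggests good generalization.

1.3


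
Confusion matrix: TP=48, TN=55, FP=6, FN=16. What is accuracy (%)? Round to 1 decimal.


Accuracy = (TP + TN) / (TP + TN + FP + FN) * 100
= (48 + 55) / (48 + 55 + 6 + 16)
= 103 / 125
= 0.824
= 82.4%

82.4


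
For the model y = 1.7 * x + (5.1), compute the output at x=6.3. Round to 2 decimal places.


y = 1.7 * 6.3 + (5.1)
= 10.71 + (5.1)
= 15.81

15.81


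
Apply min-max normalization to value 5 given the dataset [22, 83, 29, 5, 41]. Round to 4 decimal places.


Min = 5, Max = 83
Range = 83 - 5 = 78
Scaled = (x - min) / (max - min)
= (5 - 5) / 78
= 0 / 78
= 0.0000

0.0000


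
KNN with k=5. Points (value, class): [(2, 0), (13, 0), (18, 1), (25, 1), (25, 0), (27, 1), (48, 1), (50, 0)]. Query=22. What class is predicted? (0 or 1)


Distances from query 22:
Point 25 (class 0): distance = 3
Point 25 (class 1): distance = 3
Point 18 (class 1): distance = 4
Point 27 (class 1): distance = 5
Point 13 (class 0): distance = 9
K=5 nearest neighbors: classes = [0, 1, 1, 1, 0]
Votes for class 1: 3 / 5
Majority vote => class 1

1


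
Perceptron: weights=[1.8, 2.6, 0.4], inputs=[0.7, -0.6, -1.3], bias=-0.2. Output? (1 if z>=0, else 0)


z = w . x + b
= 1.8*0.7 + 2.6*-0.6 + 0.4*-1.3 + -0.2
= 1.26 + -1.56 + -0.52 + -0.2
= -0.82 + -0.2
= -1.02
Since z = -1.02 < 0, output = 0

0


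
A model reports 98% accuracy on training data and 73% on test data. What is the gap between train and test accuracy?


Gap = train_accuracy - test_accuracy
= 98 - 73
= 25%
This large gap strongly indicates overfitting.

25


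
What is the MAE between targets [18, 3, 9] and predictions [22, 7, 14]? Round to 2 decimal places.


Absolute errors: [4, 4, 5]
Sum of absolute errors = 13
MAE = 13 / 3 = 4.33

4.33


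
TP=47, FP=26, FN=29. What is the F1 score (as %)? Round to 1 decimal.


Precision = TP / (TP + FP) = 47 / 73 = 0.6438
Recall = TP / (TP + FN) = 47 / 76 = 0.6184
F1 = 2 * P * R / (P + R)
= 2 * 0.6438 * 0.6184 / (0.6438 + 0.6184)
= 0.7963 / 1.2623
= 0.6309
As percentage: 63.1%

63.1


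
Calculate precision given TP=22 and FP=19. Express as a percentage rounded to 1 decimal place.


Precision = TP / (TP + FP) * 100
= 22 / (22 + 19)
= 22 / 41
= 0.5366
= 53.7%

53.7


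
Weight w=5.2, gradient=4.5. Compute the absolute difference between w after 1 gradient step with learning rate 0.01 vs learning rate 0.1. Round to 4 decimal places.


With lr=0.01: w_new = 5.2 - 0.01 * 4.5 = 5.155
With lr=0.1: w_new = 5.2 - 0.1 * 4.5 = 4.75
Absolute difference = |5.155 - 4.75|
= 0.4050

0.4050


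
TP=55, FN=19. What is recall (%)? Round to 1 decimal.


Recall = TP / (TP + FN) * 100
= 55 / (55 + 19)
= 55 / 74
= 0.7432
= 74.3%

74.3


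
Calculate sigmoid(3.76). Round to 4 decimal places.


sigmoid(z) = 1 / (1 + exp(-z))
exp(-(3.76)) = exp(-3.76) = 0.0233
1 + 0.0233 = 1.0233
1 / 1.0233 = 0.9772

0.9772


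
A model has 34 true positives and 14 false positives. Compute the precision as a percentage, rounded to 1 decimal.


Precision = TP / (TP + FP) * 100
= 34 / (34 + 14)
= 34 / 48
= 0.7083
= 70.8%

70.8


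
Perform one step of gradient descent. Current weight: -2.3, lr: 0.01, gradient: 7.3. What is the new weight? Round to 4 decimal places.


w_new = w_old - lr * gradient
= -2.3 - 0.01 * 7.3
= -2.3 - (0.073)
= -2.3730

-2.3730


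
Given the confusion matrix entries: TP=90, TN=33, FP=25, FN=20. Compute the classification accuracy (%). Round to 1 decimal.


Accuracy = (TP + TN) / (TP + TN + FP + FN) * 100
= (90 + 33) / (90 + 33 + 25 + 20)
= 123 / 168
= 0.7321
= 73.2%

73.2


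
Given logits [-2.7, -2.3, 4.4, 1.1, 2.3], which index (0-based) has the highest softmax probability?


Softmax is a monotonic transformation, so it preserves the argmax.
We need to find the index of the maximum logit.
Index 0: -2.7
Index 1: -2.3
Index 2: 4.4
Index 3: 1.1
Index 4: 2.3
Maximum logit = 4.4 at index 2

2


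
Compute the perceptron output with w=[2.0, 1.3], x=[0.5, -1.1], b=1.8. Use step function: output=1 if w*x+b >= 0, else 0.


z = w . x + b
= 2.0*0.5 + 1.3*-1.1 + 1.8
= 1.0 + -1.43 + 1.8
= -0.43 + 1.8
= 1.37
Since z = 1.37 >= 0, output = 1

1


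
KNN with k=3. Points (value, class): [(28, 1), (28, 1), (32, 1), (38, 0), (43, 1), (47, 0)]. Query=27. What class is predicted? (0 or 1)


Distances from query 27:
Point 28 (class 1): distance = 1
Point 28 (class 1): distance = 1
Point 32 (class 1): distance = 5
K=3 nearest neighbors: classes = [1, 1, 1]
Votes for class 1: 3 / 3
Majority vote => class 1

1


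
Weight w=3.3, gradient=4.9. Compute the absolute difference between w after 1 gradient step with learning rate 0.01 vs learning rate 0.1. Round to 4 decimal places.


With lr=0.01: w_new = 3.3 - 0.01 * 4.9 = 3.251
With lr=0.1: w_new = 3.3 - 0.1 * 4.9 = 2.81
Absolute difference = |3.251 - 2.81|
= 0.4410

0.4410


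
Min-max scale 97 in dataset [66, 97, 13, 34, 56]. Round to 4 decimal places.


Min = 13, Max = 97
Range = 97 - 13 = 84
Scaled = (x - min) / (max - min)
= (97 - 13) / 84
= 84 / 84
= 1.0000

1.0000


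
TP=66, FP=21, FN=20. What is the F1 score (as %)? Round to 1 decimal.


Precision = TP / (TP + FP) = 66 / 87 = 0.7586
Recall = TP / (TP + FN) = 66 / 86 = 0.7674
F1 = 2 * P * R / (P + R)
= 2 * 0.7586 * 0.7674 / (0.7586 + 0.7674)
= 1.1644 / 1.5261
= 0.763
As percentage: 76.3%

76.3


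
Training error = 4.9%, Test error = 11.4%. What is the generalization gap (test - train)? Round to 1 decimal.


Generalization gap = test_error - train_error
= 11.4 - 4.9
= 6.5%
A moderate gap.

6.5


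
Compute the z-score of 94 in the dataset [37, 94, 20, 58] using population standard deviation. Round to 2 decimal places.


Mean = (37 + 94 + 20 + 58) / 4 = 52.25
Variance = sum((x_i - mean)^2) / n = 762.1875
Std = sqrt(762.1875) = 27.6077
Z = (x - mean) / std
= (94 - 52.25) / 27.6077
= 41.75 / 27.6077
= 1.51

1.51


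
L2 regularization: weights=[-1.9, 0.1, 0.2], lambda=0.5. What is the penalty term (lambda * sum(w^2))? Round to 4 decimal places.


Squaring each weight:
(-1.9)^2 = 3.61
0.1^2 = 0.01
0.2^2 = 0.04
Sum of squares = 3.66
Penalty = 0.5 * 3.66 = 1.8300

1.8300


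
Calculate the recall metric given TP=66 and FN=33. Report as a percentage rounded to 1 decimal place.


Recall = TP / (TP + FN) * 100
= 66 / (66 + 33)
= 66 / 99
= 0.6667
= 66.7%

66.7


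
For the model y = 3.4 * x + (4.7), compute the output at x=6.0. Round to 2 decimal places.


y = 3.4 * 6.0 + (4.7)
= 20.4 + (4.7)
= 25.10

25.10


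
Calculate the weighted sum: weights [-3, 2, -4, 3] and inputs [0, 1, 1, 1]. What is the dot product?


Element-wise products:
-3 * 0 = 0
2 * 1 = 2
-4 * 1 = -4
3 * 1 = 3
Sum = 0 + 2 + -4 + 3
= 1

1


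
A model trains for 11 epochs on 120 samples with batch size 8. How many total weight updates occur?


Iterations per epoch = 120 / 8 = 15
Total updates = iterations_per_epoch * epochs
= 15 * 11
= 165

165


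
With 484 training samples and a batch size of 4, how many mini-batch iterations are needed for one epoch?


Iterations per epoch = dataset_size / batch_size
= 484 / 4
= 121

121


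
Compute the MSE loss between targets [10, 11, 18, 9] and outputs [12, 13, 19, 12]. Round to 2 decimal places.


Differences: [-2, -2, -1, -3]
Squared errors: [4, 4, 1, 9]
Sum of squared errors = 18
MSE = 18 / 4 = 4.50

4.50


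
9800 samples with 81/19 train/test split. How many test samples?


Train samples = 9800 * 81% = 7938
Test samples = 9800 - 7938
= 1862

1862


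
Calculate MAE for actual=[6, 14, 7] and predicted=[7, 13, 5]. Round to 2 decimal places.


Absolute errors: [1, 1, 2]
Sum of absolute errors = 4
MAE = 4 / 3 = 1.33

1.33


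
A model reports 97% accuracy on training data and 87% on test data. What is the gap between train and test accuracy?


Gap = train_accuracy - test_accuracy
= 97 - 87
= 10%
This moderate gap may indicate mild overfitting.

10


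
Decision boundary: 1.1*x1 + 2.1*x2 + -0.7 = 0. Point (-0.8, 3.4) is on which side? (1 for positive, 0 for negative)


Compute 1.1 * -0.8 + 2.1 * 3.4 + -0.7
= -0.88 + 7.14 + -0.7
= 5.56
Since 5.56 >= 0, the point is on the positive side.

1


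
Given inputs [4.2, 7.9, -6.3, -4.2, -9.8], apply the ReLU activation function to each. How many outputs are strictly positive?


ReLU(x) = max(0, x) for each element:
ReLU(4.2) = 4.2
ReLU(7.9) = 7.9
ReLU(-6.3) = 0
ReLU(-4.2) = 0
ReLU(-9.8) = 0
Active neurons (>0): 2

2


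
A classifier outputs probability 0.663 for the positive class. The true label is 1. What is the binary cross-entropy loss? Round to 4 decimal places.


For y=1: Loss = -log(p)
= -log(0.663)
= -(-0.411)
= 0.4110

0.4110


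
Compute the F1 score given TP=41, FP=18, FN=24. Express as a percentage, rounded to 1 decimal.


Precision = TP / (TP + FP) = 41 / 59 = 0.6949
Recall = TP / (TP + FN) = 41 / 65 = 0.6308
F1 = 2 * P * R / (P + R)
= 2 * 0.6949 * 0.6308 / (0.6949 + 0.6308)
= 0.8767 / 1.3257
= 0.6613
As percentage: 66.1%

66.1


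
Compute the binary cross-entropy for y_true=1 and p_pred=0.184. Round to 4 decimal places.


For y=1: Loss = -log(p)
= -log(0.184)
= -(-1.6928)
= 1.6928

1.6928


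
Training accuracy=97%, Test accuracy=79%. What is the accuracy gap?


Gap = train_accuracy - test_accuracy
= 97 - 79
= 18%
This gap suggests the model is overfitting.

18


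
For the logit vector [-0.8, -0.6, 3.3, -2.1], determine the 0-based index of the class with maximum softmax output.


Softmax is a monotonic transformation, so it preserves the argmax.
We need to find the index of the maximum logit.
Index 0: -0.8
Index 1: -0.6
Index 2: 3.3
Index 3: -2.1
Maximum logit = 3.3 at index 2

2


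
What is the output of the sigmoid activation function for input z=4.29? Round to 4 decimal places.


sigmoid(z) = 1 / (1 + exp(-z))
exp(-(4.29)) = exp(-4.29) = 0.0137
1 + 0.0137 = 1.0137
1 / 1.0137 = 0.9865

0.9865


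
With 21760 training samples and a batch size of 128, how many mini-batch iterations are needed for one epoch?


Iterations per epoch = dataset_size / batch_size
= 21760 / 128
= 170

170


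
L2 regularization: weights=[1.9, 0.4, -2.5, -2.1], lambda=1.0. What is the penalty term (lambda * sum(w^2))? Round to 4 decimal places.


Squaring each weight:
1.9^2 = 3.61
0.4^2 = 0.16
(-2.5)^2 = 6.25
(-2.1)^2 = 4.41
Sum of squares = 14.43
Penalty = 1.0 * 14.43 = 14.4300

14.4300


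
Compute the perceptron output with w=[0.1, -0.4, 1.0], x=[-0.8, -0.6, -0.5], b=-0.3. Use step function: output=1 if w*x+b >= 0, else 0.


z = w . x + b
= 0.1*-0.8 + -0.4*-0.6 + 1.0*-0.5 + -0.3
= -0.08 + 0.24 + -0.5 + -0.3
= -0.34 + -0.3
= -0.64
Since z = -0.64 < 0, output = 0

0


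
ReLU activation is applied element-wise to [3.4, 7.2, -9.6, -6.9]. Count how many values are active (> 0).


ReLU(x) = max(0, x) for each element:
ReLU(3.4) = 3.4
ReLU(7.2) = 7.2
ReLU(-9.6) = 0
ReLU(-6.9) = 0
Active neurons (>0): 2

2


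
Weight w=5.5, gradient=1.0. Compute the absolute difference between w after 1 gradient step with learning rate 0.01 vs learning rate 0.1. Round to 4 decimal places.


With lr=0.01: w_new = 5.5 - 0.01 * 1.0 = 5.49
With lr=0.1: w_new = 5.5 - 0.1 * 1.0 = 5.4
Absolute difference = |5.49 - 5.4|
= 0.0900

0.0900


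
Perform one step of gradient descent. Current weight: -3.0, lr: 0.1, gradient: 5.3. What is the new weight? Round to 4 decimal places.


w_new = w_old - lr * gradient
= -3.0 - 0.1 * 5.3
= -3.0 - (0.53)
= -3.5300

-3.5300


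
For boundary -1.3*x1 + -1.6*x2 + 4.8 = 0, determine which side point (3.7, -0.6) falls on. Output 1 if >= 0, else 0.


Compute -1.3 * 3.7 + -1.6 * -0.6 + 4.8
= -4.81 + 0.96 + 4.8
= 0.95
Since 0.95 >= 0, the point is on the positive side.

1


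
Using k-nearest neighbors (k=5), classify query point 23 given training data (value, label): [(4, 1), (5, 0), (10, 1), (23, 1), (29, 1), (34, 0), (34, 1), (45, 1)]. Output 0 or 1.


Distances from query 23:
Point 23 (class 1): distance = 0
Point 29 (class 1): distance = 6
Point 34 (class 0): distance = 11
Point 34 (class 1): distance = 11
Point 10 (class 1): distance = 13
K=5 nearest neighbors: classes = [1, 1, 0, 1, 1]
Votes for class 1: 4 / 5
Majority vote => class 1

1


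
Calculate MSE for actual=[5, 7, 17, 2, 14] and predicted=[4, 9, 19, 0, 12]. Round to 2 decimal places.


Differences: [1, -2, -2, 2, 2]
Squared errors: [1, 4, 4, 4, 4]
Sum of squared errors = 17
MSE = 17 / 5 = 3.40

3.40


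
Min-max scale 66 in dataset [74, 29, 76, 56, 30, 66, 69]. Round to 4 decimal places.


Min = 29, Max = 76
Range = 76 - 29 = 47
Scaled = (x - min) / (max - min)
= (66 - 29) / 47
= 37 / 47
= 0.7872

0.7872


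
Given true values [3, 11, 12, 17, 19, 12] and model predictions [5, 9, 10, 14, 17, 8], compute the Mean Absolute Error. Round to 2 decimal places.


Absolute errors: [2, 2, 2, 3, 2, 4]
Sum of absolute errors = 15
MAE = 15 / 6 = 2.50

2.50


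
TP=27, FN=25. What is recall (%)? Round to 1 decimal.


Recall = TP / (TP + FN) * 100
= 27 / (27 + 25)
= 27 / 52
= 0.5192
= 51.9%

51.9


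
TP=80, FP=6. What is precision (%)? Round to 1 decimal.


Precision = TP / (TP + FP) * 100
= 80 / (80 + 6)
= 80 / 86
= 0.9302
= 93.0%

93.0


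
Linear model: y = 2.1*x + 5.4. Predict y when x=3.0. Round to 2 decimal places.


y = 2.1 * 3.0 + (5.4)
= 6.3 + (5.4)
= 11.70

11.70


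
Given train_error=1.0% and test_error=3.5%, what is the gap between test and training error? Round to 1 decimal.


Generalization gap = test_error - train_error
= 3.5 - 1.0
= 2.5%
A moderate gap.

2.5


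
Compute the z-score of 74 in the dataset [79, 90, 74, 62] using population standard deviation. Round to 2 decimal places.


Mean = (79 + 90 + 74 + 62) / 4 = 76.25
Variance = sum((x_i - mean)^2) / n = 101.1875
Std = sqrt(101.1875) = 10.0592
Z = (x - mean) / std
= (74 - 76.25) / 10.0592
= -2.25 / 10.0592
= -0.22

-0.22


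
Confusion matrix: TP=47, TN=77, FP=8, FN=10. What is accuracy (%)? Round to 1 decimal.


Accuracy = (TP + TN) / (TP + TN + FP + FN) * 100
= (47 + 77) / (47 + 77 + 8 + 10)
= 124 / 142
= 0.8732
= 87.3%

87.3


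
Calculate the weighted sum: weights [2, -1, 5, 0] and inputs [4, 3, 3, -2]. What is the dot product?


Element-wise products:
2 * 4 = 8
-1 * 3 = -3
5 * 3 = 15
0 * -2 = 0
Sum = 8 + -3 + 15 + 0
= 20

20


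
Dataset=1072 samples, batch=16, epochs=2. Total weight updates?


Iterations per epoch = 1072 / 16 = 67
Total updates = iterations_per_epoch * epochs
= 67 * 2
= 134

134


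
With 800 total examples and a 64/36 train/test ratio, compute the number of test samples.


Train samples = 800 * 64% = 512
Test samples = 800 - 512
= 288

288


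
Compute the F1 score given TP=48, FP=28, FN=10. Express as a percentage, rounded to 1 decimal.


Precision = TP / (TP + FP) = 48 / 76 = 0.6316
Recall = TP / (TP + FN) = 48 / 58 = 0.8276
F1 = 2 * P * R / (P + R)
= 2 * 0.6316 * 0.8276 / (0.6316 + 0.8276)
= 1.0454 / 1.4592
= 0.7164
As percentage: 71.6%

71.6


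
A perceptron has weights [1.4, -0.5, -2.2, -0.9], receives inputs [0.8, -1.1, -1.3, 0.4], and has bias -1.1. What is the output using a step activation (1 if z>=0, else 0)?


z = w . x + b
= 1.4*0.8 + -0.5*-1.1 + -2.2*-1.3 + -0.9*0.4 + -1.1
= 1.12 + 0.55 + 2.86 + -0.36 + -1.1
= 4.17 + -1.1
= 3.07
Since z = 3.07 >= 0, output = 1

1


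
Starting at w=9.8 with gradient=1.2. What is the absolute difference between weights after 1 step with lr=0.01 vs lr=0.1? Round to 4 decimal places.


With lr=0.01: w_new = 9.8 - 0.01 * 1.2 = 9.788
With lr=0.1: w_new = 9.8 - 0.1 * 1.2 = 9.68
Absolute difference = |9.788 - 9.68|
= 0.1080

0.1080
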